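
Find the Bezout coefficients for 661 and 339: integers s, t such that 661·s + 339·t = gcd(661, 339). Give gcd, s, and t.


Euclidean algorithm on (661, 339) — divide until remainder is 0:
  661 = 1 · 339 + 322
  339 = 1 · 322 + 17
  322 = 18 · 17 + 16
  17 = 1 · 16 + 1
  16 = 16 · 1 + 0
gcd(661, 339) = 1.
Track Bezout coefficients alongside the remainders: start with r₀ = 661 = a·1 + b·0 (s = 1, t = 0) and r₁ = 339 = a·0 + b·1 (s = 0, t = 1); each new remainder r_{k+1} = r_{k-1} − q_k·r_k inherits s_{k+1} = s_{k-1} − q_k·s_k, t_{k+1} = t_{k-1} − q_k·t_k, so r_k = a·s_k + b·t_k at every step:
  q = 1: r = 322, s = 1 − 1·0 = 1, t = 0 − 1·1 = -1  (check: 661·1 + 339·(-1) = 322)
  q = 1: r = 17, s = 0 − 1·1 = -1, t = 1 − 1·(-1) = 2  (check: 661·(-1) + 339·2 = 17)
  q = 18: r = 16, s = 1 − 18·(-1) = 19, t = -1 − 18·2 = -37  (check: 661·19 + 339·(-37) = 16)
  q = 1: r = 1, s = -1 − 1·19 = -20, t = 2 − 1·(-37) = 39  (check: 661·(-20) + 339·39 = 1)
The row with r = 1 (the gcd) gives the Bezout coefficients s = -20, t = 39.
Result: 661 · (-20) + 339 · (39) = 1.

gcd(661, 339) = 1; s = -20, t = 39 (check: 661·(-20) + 339·39 = 1).


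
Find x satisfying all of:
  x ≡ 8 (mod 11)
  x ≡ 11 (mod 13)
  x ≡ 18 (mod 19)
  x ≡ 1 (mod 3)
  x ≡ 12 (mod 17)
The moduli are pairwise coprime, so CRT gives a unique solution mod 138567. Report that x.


Product of moduli M = 11 · 13 · 19 · 3 · 17 = 138567.
Merge one congruence at a time:
  Start: x ≡ 8 (mod 11).
  Combine with x ≡ 11 (mod 13); new modulus lcm = 143.
    Write x = 8 + 11·t and substitute into x ≡ 11 (mod 13): 11·t ≡ 11 − 8 = 3 (mod 13).
    The inverse of 11 mod 13 is 6 (since 11·6 = 66 = 5·13 + 1), so t ≡ 6·3 = 18 ≡ 5 (mod 13).
    Then x = 8 + 11·5 = 63, valid modulo lcm(11, 13) = 143: x ≡ 63 (mod 143).
  Combine with x ≡ 18 (mod 19); new modulus lcm = 2717.
    Write x = 63 + 143·t and substitute into x ≡ 18 (mod 19): 143·t ≡ 18 − 63 = -45 (mod 19).
    Reduce coefficients mod 19: 10·t ≡ 12 (mod 19).
    The inverse of 10 mod 19 is 2 (since 10·2 = 20 = 1·19 + 1), so t ≡ 2·12 = 24 ≡ 5 (mod 19).
    Then x = 63 + 143·5 = 778, valid modulo lcm(143, 19) = 2717: x ≡ 778 (mod 2717).
  Combine with x ≡ 1 (mod 3); new modulus lcm = 8151.
    Write x = 778 + 2717·t and substitute into x ≡ 1 (mod 3): 2717·t ≡ 1 − 778 = -777 (mod 3).
    Reduce coefficients mod 3: 2·t ≡ 0 (mod 3).
    The inverse of 2 mod 3 is 2 (since 2·2 = 4 = 1·3 + 1), so t ≡ 2·0 = 0 ≡ 0 (mod 3).
    Then x = 778 + 2717·0 = 778, valid modulo lcm(2717, 3) = 8151: x ≡ 778 (mod 8151).
  Combine with x ≡ 12 (mod 17); new modulus lcm = 138567.
    Write x = 778 + 8151·t and substitute into x ≡ 12 (mod 17): 8151·t ≡ 12 − 778 = -766 (mod 17).
    Reduce coefficients mod 17: 8·t ≡ 16 (mod 17).
    The inverse of 8 mod 17 is 15 (since 8·15 = 120 = 7·17 + 1), so t ≡ 15·16 = 240 ≡ 2 (mod 17).
    Then x = 778 + 8151·2 = 17080, valid modulo lcm(8151, 17) = 138567: x ≡ 17080 (mod 138567).
Verify against each original: 17080 mod 11 = 8, 17080 mod 13 = 11, 17080 mod 19 = 18, 17080 mod 3 = 1, 17080 mod 17 = 12.

x ≡ 17080 (mod 138567).


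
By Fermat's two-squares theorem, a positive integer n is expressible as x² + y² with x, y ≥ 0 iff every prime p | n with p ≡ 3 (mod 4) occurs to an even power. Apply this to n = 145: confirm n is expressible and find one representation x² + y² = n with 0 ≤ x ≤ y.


Step 1: Factor n = 145 = 5 · 29.
Step 2: Check the mod-4 condition on each prime factor: 5 ≡ 1 (mod 4), exponent 1; 29 ≡ 1 (mod 4), exponent 1.
All primes ≡ 3 (mod 4) appear to even exponent (or don't appear), so by the two-squares theorem n IS expressible as a sum of two squares.
Step 3: Build a representation. Here n = 5 · 29 is a product of primes ≡ 1 (mod 4). Each prime p ≡ 1 (mod 4) is itself a sum of two squares; find a² by testing p − a² for a perfect square:
  5: 5 − 1² = 4 = 2² ⇒ 5 = 1² + 2².
  29: 29 − 1² = 28, 29 − 2² = 25 = 5² ⇒ 29 = 2² + 5².
  Combine using the Brahmagupta–Fibonacci identity (a² + b²)(c² + d²) = (ac − bd)² + (ad + bc)² = (ac + bd)² + (ad − bc)²:
  5 · 29 = 145: from (1² + 2²)(2² + 5²), take (1·2 − 2·5, 1·5 + 2·2) = (2 − 10, 5 + 4) = (-8, 9); dropping signs (only squares matter) gives (8, 9); check 8² + 9² = 64 + 81 = 145 ✓.
Step 4: Order so x ≤ y and verify: 8² + 9² = 64 + 81 = 145 = n. ✓

n = 145 = 8² + 9² (one valid representation with x ≤ y).


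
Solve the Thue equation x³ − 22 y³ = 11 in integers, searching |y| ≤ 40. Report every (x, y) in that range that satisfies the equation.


The equation is x³ - 22y³ = 11. For fixed y, x³ = 22·y³ + 11, so a solution requires the RHS to be a perfect cube.
Strategy: iterate y from -40 to 40, compute RHS = 22·y³ + 11, and check whether it is a (positive or negative) perfect cube.
Check small values of y:
  y = 0: RHS = 11 is not a perfect cube.
  y = 1: RHS = 33 is not a perfect cube.
  y = -1: RHS = -11 is not a perfect cube.
  y = 2: RHS = 187 is not a perfect cube.
  y = -2: RHS = -165 is not a perfect cube.
  y = 3: RHS = 605 is not a perfect cube.
  y = -3: RHS = -583 is not a perfect cube.
Continuing the search up to |y| = 40 finds no solutions either.
No (x, y) in the scanned range satisfies the equation.

No integer solutions with |y| ≤ 40.


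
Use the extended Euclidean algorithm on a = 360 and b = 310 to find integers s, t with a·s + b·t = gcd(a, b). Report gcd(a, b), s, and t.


Euclidean algorithm on (360, 310) — divide until remainder is 0:
  360 = 1 · 310 + 50
  310 = 6 · 50 + 10
  50 = 5 · 10 + 0
gcd(360, 310) = 10.
Track Bezout coefficients alongside the remainders: start with r₀ = 360 = a·1 + b·0 (s = 1, t = 0) and r₁ = 310 = a·0 + b·1 (s = 0, t = 1); each new remainder r_{k+1} = r_{k-1} − q_k·r_k inherits s_{k+1} = s_{k-1} − q_k·s_k, t_{k+1} = t_{k-1} − q_k·t_k, so r_k = a·s_k + b·t_k at every step:
  q = 1: r = 50, s = 1 − 1·0 = 1, t = 0 − 1·1 = -1  (check: 360·1 + 310·(-1) = 50)
  q = 6: r = 10, s = 0 − 6·1 = -6, t = 1 − 6·(-1) = 7  (check: 360·(-6) + 310·7 = 10)
The row with r = 10 (the gcd) gives the Bezout coefficients s = -6, t = 7.
Result: 360 · (-6) + 310 · (7) = 10.

gcd(360, 310) = 10; s = -6, t = 7 (check: 360·(-6) + 310·7 = 10).


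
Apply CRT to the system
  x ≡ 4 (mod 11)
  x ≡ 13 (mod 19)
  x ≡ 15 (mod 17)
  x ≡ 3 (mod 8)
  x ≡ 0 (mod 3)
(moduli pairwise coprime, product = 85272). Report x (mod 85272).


Product of moduli M = 11 · 19 · 17 · 8 · 3 = 85272.
Merge one congruence at a time:
  Start: x ≡ 4 (mod 11).
  Combine with x ≡ 13 (mod 19); new modulus lcm = 209.
    Write x = 4 + 11·t and substitute into x ≡ 13 (mod 19): 11·t ≡ 13 − 4 = 9 (mod 19).
    The inverse of 11 mod 19 is 7 (since 11·7 = 77 = 4·19 + 1), so t ≡ 7·9 = 63 ≡ 6 (mod 19).
    Then x = 4 + 11·6 = 70, valid modulo lcm(11, 19) = 209: x ≡ 70 (mod 209).
  Combine with x ≡ 15 (mod 17); new modulus lcm = 3553.
    Write x = 70 + 209·t and substitute into x ≡ 15 (mod 17): 209·t ≡ 15 − 70 = -55 (mod 17).
    Reduce coefficients mod 17: 5·t ≡ 13 (mod 17).
    The inverse of 5 mod 17 is 7 (since 5·7 = 35 = 2·17 + 1), so t ≡ 7·13 = 91 ≡ 6 (mod 17).
    Then x = 70 + 209·6 = 1324, valid modulo lcm(209, 17) = 3553: x ≡ 1324 (mod 3553).
  Combine with x ≡ 3 (mod 8); new modulus lcm = 28424.
    Write x = 1324 + 3553·t and substitute into x ≡ 3 (mod 8): 3553·t ≡ 3 − 1324 = -1321 (mod 8).
    Reduce coefficients mod 8: 1·t ≡ 7 (mod 8).
    So t ≡ 7 (mod 8).
    Then x = 1324 + 3553·7 = 26195, valid modulo lcm(3553, 8) = 28424: x ≡ 26195 (mod 28424).
  Combine with x ≡ 0 (mod 3); new modulus lcm = 85272.
    Write x = 26195 + 28424·t and substitute into x ≡ 0 (mod 3): 28424·t ≡ 0 − 26195 = -26195 (mod 3).
    Reduce coefficients mod 3: 2·t ≡ 1 (mod 3).
    The inverse of 2 mod 3 is 2 (since 2·2 = 4 = 1·3 + 1), so t ≡ 2·1 = 2 ≡ 2 (mod 3).
    Then x = 26195 + 28424·2 = 83043, valid modulo lcm(28424, 3) = 85272: x ≡ 83043 (mod 85272).
Verify against each original: 83043 mod 11 = 4, 83043 mod 19 = 13, 83043 mod 17 = 15, 83043 mod 8 = 3, 83043 mod 3 = 0.

x ≡ 83043 (mod 85272).


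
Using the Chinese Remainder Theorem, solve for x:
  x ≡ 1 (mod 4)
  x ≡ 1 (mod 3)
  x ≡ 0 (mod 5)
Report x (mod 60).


Moduli 4, 3, 5 are pairwise coprime; by CRT there is a unique solution modulo M = 4 · 3 · 5 = 60.
Solve pairwise, accumulating the modulus:
  Start with x ≡ 1 (mod 4).
  Combine with x ≡ 1 (mod 3): since gcd(4, 3) = 1, we get a unique residue mod 12.
    Write x = 1 + 4·t and substitute into x ≡ 1 (mod 3): 4·t ≡ 1 − 1 = 0 (mod 3).
    Reduce coefficients mod 3: 1·t ≡ 0 (mod 3).
    So t ≡ 0 (mod 3).
    Then x = 1 + 4·0 = 1, valid modulo lcm(4, 3) = 12: x ≡ 1 (mod 12).
  Combine with x ≡ 0 (mod 5): since gcd(12, 5) = 1, we get a unique residue mod 60.
    Write x = 1 + 12·t and substitute into x ≡ 0 (mod 5): 12·t ≡ 0 − 1 = -1 (mod 5).
    Reduce coefficients mod 5: 2·t ≡ 4 (mod 5).
    The inverse of 2 mod 5 is 3 (since 2·3 = 6 = 1·5 + 1), so t ≡ 3·4 = 12 ≡ 2 (mod 5).
    Then x = 1 + 12·2 = 25, valid modulo lcm(12, 5) = 60: x ≡ 25 (mod 60).
Verify: 25 mod 4 = 1 ✓, 25 mod 3 = 1 ✓, 25 mod 5 = 0 ✓.

x ≡ 25 (mod 60).


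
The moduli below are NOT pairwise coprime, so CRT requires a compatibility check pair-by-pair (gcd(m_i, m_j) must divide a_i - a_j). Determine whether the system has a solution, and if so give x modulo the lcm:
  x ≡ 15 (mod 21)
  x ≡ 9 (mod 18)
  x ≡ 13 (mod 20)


Moduli 21, 18, 20 are not pairwise coprime, so CRT works modulo lcm(m_i) when all pairwise compatibility conditions hold.
Pairwise compatibility: gcd(m_i, m_j) must divide a_i - a_j for every pair.
Merge one congruence at a time:
  Start: x ≡ 15 (mod 21).
  Combine with x ≡ 9 (mod 18): gcd(21, 18) = 3; 9 - 15 = -6, which IS divisible by 3, so compatible.
    Write x = 15 + 21·t and substitute into x ≡ 9 (mod 18): 21·t ≡ 9 − 15 = -6 (mod 18).
    Divide the congruence (and modulus) by g = 3: 7·t ≡ -2 (mod 6).
    Reduce coefficients mod 6: 1·t ≡ 4 (mod 6).
    So t ≡ 4 (mod 6).
    Then x = 15 + 21·4 = 99, valid modulo lcm(21, 18) = 126: x ≡ 99 (mod 126).
  Combine with x ≡ 13 (mod 20): gcd(126, 20) = 2; 13 - 99 = -86, which IS divisible by 2, so compatible.
    Write x = 99 + 126·t and substitute into x ≡ 13 (mod 20): 126·t ≡ 13 − 99 = -86 (mod 20).
    Divide the congruence (and modulus) by g = 2: 63·t ≡ -43 (mod 10).
    Reduce coefficients mod 10: 3·t ≡ 7 (mod 10).
    The inverse of 3 mod 10 is 7 (since 3·7 = 21 = 2·10 + 1), so t ≡ 7·7 = 49 ≡ 9 (mod 10).
    Then x = 99 + 126·9 = 1233, valid modulo lcm(126, 20) = 1260: x ≡ 1233 (mod 1260).
Verify: 1233 mod 21 = 15, 1233 mod 18 = 9, 1233 mod 20 = 13.

x ≡ 1233 (mod 1260).


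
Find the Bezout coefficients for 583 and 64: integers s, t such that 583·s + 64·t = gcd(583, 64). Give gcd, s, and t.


Euclidean algorithm on (583, 64) — divide until remainder is 0:
  583 = 9 · 64 + 7
  64 = 9 · 7 + 1
  7 = 7 · 1 + 0
gcd(583, 64) = 1.
Track Bezout coefficients alongside the remainders: start with r₀ = 583 = a·1 + b·0 (s = 1, t = 0) and r₁ = 64 = a·0 + b·1 (s = 0, t = 1); each new remainder r_{k+1} = r_{k-1} − q_k·r_k inherits s_{k+1} = s_{k-1} − q_k·s_k, t_{k+1} = t_{k-1} − q_k·t_k, so r_k = a·s_k + b·t_k at every step:
  q = 9: r = 7, s = 1 − 9·0 = 1, t = 0 − 9·1 = -9  (check: 583·1 + 64·(-9) = 7)
  q = 9: r = 1, s = 0 − 9·1 = -9, t = 1 − 9·(-9) = 82  (check: 583·(-9) + 64·82 = 1)
The row with r = 1 (the gcd) gives the Bezout coefficients s = -9, t = 82.
Result: 583 · (-9) + 64 · (82) = 1.

gcd(583, 64) = 1; s = -9, t = 82 (check: 583·(-9) + 64·82 = 1).


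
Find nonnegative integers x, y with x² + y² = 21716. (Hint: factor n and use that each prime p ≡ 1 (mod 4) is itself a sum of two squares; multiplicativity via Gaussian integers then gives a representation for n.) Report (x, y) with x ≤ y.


Step 1: Factor n = 21716 = 2^2 · 61 · 89.
Step 2: Check the mod-4 condition on each prime factor: 2 = 2 (special); 61 ≡ 1 (mod 4), exponent 1; 89 ≡ 1 (mod 4), exponent 1.
All primes ≡ 3 (mod 4) appear to even exponent (or don't appear), so by the two-squares theorem n IS expressible as a sum of two squares.
Step 3: Build a representation. Group n = k² · m with k = 2 and m = 61 · 89 = 5429 (a product of primes ≡ 1 (mod 4)); a representation of m scales to one of n via (k·x)² + (k·y)² = k²(x² + y²). Each prime p ≡ 1 (mod 4) is itself a sum of two squares; find a² by testing p − a² for a perfect square:
  61: 61 − 1² = 60, 61 − 2² = 57, 61 − 3² = 52, 61 − 4² = 45, 61 − 5² = 36 = 6² ⇒ 61 = 5² + 6².
  89: 89 − 1² = 88, 89 − 2² = 85, 89 − 3² = 80, 89 − 4² = 73, 89 − 5² = 64 = 8² ⇒ 89 = 5² + 8².
  Combine using the Brahmagupta–Fibonacci identity (a² + b²)(c² + d²) = (ac − bd)² + (ad + bc)² = (ac + bd)² + (ad − bc)²:
  61 · 89 = 5429: from (5² + 6²)(5² + 8²), take (5·5 − 6·8, 5·8 + 6·5) = (25 − 48, 40 + 30) = (-23, 70); dropping signs (only squares matter) gives (23, 70); check 23² + 70² = 529 + 4900 = 5429 ✓.
  Scale by k = 2: (2·23, 2·70) = (46, 140).
Step 4: Order so x ≤ y and verify: 46² + 140² = 2116 + 19600 = 21716 = n. ✓

n = 21716 = 46² + 140² (one valid representation with x ≤ y).


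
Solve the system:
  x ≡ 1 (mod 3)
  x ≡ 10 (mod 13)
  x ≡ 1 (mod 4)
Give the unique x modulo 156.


Moduli 3, 13, 4 are pairwise coprime; by CRT there is a unique solution modulo M = 3 · 13 · 4 = 156.
Solve pairwise, accumulating the modulus:
  Start with x ≡ 1 (mod 3).
  Combine with x ≡ 10 (mod 13): since gcd(3, 13) = 1, we get a unique residue mod 39.
    Write x = 1 + 3·t and substitute into x ≡ 10 (mod 13): 3·t ≡ 10 − 1 = 9 (mod 13).
    The inverse of 3 mod 13 is 9 (since 3·9 = 27 = 2·13 + 1), so t ≡ 9·9 = 81 ≡ 3 (mod 13).
    Then x = 1 + 3·3 = 10, valid modulo lcm(3, 13) = 39: x ≡ 10 (mod 39).
  Combine with x ≡ 1 (mod 4): since gcd(39, 4) = 1, we get a unique residue mod 156.
    Write x = 10 + 39·t and substitute into x ≡ 1 (mod 4): 39·t ≡ 1 − 10 = -9 (mod 4).
    Reduce coefficients mod 4: 3·t ≡ 3 (mod 4).
    The inverse of 3 mod 4 is 3 (since 3·3 = 9 = 2·4 + 1), so t ≡ 3·3 = 9 ≡ 1 (mod 4).
    Then x = 10 + 39·1 = 49, valid modulo lcm(39, 4) = 156: x ≡ 49 (mod 156).
Verify: 49 mod 3 = 1 ✓, 49 mod 13 = 10 ✓, 49 mod 4 = 1 ✓.

x ≡ 49 (mod 156).


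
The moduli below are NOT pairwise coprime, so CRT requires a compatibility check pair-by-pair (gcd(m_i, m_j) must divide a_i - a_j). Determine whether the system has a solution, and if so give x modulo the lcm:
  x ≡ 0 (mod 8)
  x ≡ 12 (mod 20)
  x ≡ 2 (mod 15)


Moduli 8, 20, 15 are not pairwise coprime, so CRT works modulo lcm(m_i) when all pairwise compatibility conditions hold.
Pairwise compatibility: gcd(m_i, m_j) must divide a_i - a_j for every pair.
Merge one congruence at a time:
  Start: x ≡ 0 (mod 8).
  Combine with x ≡ 12 (mod 20): gcd(8, 20) = 4; 12 - 0 = 12, which IS divisible by 4, so compatible.
    Write x = 0 + 8·t and substitute into x ≡ 12 (mod 20): 8·t ≡ 12 − 0 = 12 (mod 20).
    Divide the congruence (and modulus) by g = 4: 2·t ≡ 3 (mod 5).
    The inverse of 2 mod 5 is 3 (since 2·3 = 6 = 1·5 + 1), so t ≡ 3·3 = 9 ≡ 4 (mod 5).
    Then x = 0 + 8·4 = 32, valid modulo lcm(8, 20) = 40: x ≡ 32 (mod 40).
  Combine with x ≡ 2 (mod 15): gcd(40, 15) = 5; 2 - 32 = -30, which IS divisible by 5, so compatible.
    Write x = 32 + 40·t and substitute into x ≡ 2 (mod 15): 40·t ≡ 2 − 32 = -30 (mod 15).
    Divide the congruence (and modulus) by g = 5: 8·t ≡ -6 (mod 3).
    Reduce coefficients mod 3: 2·t ≡ 0 (mod 3).
    The inverse of 2 mod 3 is 2 (since 2·2 = 4 = 1·3 + 1), so t ≡ 2·0 = 0 ≡ 0 (mod 3).
    Then x = 32 + 40·0 = 32, valid modulo lcm(40, 15) = 120: x ≡ 32 (mod 120).
Verify: 32 mod 8 = 0, 32 mod 20 = 12, 32 mod 15 = 2.

x ≡ 32 (mod 120).


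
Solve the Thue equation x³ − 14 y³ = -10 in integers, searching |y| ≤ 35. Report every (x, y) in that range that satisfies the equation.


The equation is x³ - 14y³ = -10. For fixed y, x³ = 14·y³ − 10, so a solution requires the RHS to be a perfect cube.
Strategy: iterate y from -35 to 35, compute RHS = 14·y³ − 10, and check whether it is a (positive or negative) perfect cube.
Check small values of y:
  y = 0: RHS = -10 is not a perfect cube.
  y = 1: RHS = 4 is not a perfect cube.
  y = -1: RHS = -24 is not a perfect cube.
  y = 2: RHS = 102 is not a perfect cube.
  y = -2: RHS = -122 is not a perfect cube.
  y = 3: RHS = 368 is not a perfect cube.
  y = -3: RHS = -388 is not a perfect cube.
Continuing the search up to |y| = 35 finds no solutions either.
No (x, y) in the scanned range satisfies the equation.

No integer solutions with |y| ≤ 35.


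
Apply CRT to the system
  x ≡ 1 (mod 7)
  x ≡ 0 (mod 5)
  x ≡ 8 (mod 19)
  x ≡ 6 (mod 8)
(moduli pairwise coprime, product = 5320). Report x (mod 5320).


Product of moduli M = 7 · 5 · 19 · 8 = 5320.
Merge one congruence at a time:
  Start: x ≡ 1 (mod 7).
  Combine with x ≡ 0 (mod 5); new modulus lcm = 35.
    Write x = 1 + 7·t and substitute into x ≡ 0 (mod 5): 7·t ≡ 0 − 1 = -1 (mod 5).
    Reduce coefficients mod 5: 2·t ≡ 4 (mod 5).
    The inverse of 2 mod 5 is 3 (since 2·3 = 6 = 1·5 + 1), so t ≡ 3·4 = 12 ≡ 2 (mod 5).
    Then x = 1 + 7·2 = 15, valid modulo lcm(7, 5) = 35: x ≡ 15 (mod 35).
  Combine with x ≡ 8 (mod 19); new modulus lcm = 665.
    Write x = 15 + 35·t and substitute into x ≡ 8 (mod 19): 35·t ≡ 8 − 15 = -7 (mod 19).
    Reduce coefficients mod 19: 16·t ≡ 12 (mod 19).
    The inverse of 16 mod 19 is 6 (since 16·6 = 96 = 5·19 + 1), so t ≡ 6·12 = 72 ≡ 15 (mod 19).
    Then x = 15 + 35·15 = 540, valid modulo lcm(35, 19) = 665: x ≡ 540 (mod 665).
  Combine with x ≡ 6 (mod 8); new modulus lcm = 5320.
    Write x = 540 + 665·t and substitute into x ≡ 6 (mod 8): 665·t ≡ 6 − 540 = -534 (mod 8).
    Reduce coefficients mod 8: 1·t ≡ 2 (mod 8).
    So t ≡ 2 (mod 8).
    Then x = 540 + 665·2 = 1870, valid modulo lcm(665, 8) = 5320: x ≡ 1870 (mod 5320).
Verify against each original: 1870 mod 7 = 1, 1870 mod 5 = 0, 1870 mod 19 = 8, 1870 mod 8 = 6.

x ≡ 1870 (mod 5320).


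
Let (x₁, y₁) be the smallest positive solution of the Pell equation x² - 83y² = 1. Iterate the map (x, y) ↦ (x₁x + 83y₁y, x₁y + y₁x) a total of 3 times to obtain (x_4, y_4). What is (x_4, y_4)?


Step 1: Find the fundamental solution (x₁, y₁) of x² - 83y² = 1.
  Expand √83 as a continued fraction. a₀ = ⌊√83⌋ = 9; iterate m_{k+1} = d_k·a_k − m_k, d_{k+1} = (83 − m_{k+1}²)/d_k, a_{k+1} = ⌊(a₀ + m_{k+1})/d_{k+1}⌋ (starting m₀ = 0, d₀ = 1), with convergents p_k = a_k·p_{k-1} + p_{k-2}, q_k = a_k·q_{k-1} + q_{k-2} (p₋₁ = 1, q₋₁ = 0):
  k = 0: a₀ = 9; p₀/q₀ = 9/1; p₀² − 83·q₀² = 81 − 83 = -2.
  k = 1: m = 9, d = 2, a = ⌊(9 + 9)/2⌋ = 9; p/q = (9·9 + 1)/(9·1 + 0) = 82/9; p² − 83·q² = 6724 − 6723 = 1.
  The first convergent with p² − 83·q² = 1 gives the fundamental solution (x₁, y₁) = (82, 9).
Step 2: Apply the recurrence (x_{n+1}, y_{n+1}) = (x₁x_n + 83y₁y_n, x₁y_n + y₁x_n) repeatedly.
  From (x_1, y_1) = (82, 9): x_2 = 82·82 + 83·9·9 = 13447; y_2 = 82·9 + 9·82 = 1476.
  From (x_2, y_2) = (13447, 1476): x_3 = 82·13447 + 83·9·1476 = 2205226; y_3 = 82·1476 + 9·13447 = 242055.
  From (x_3, y_3) = (2205226, 242055): x_4 = 82·2205226 + 83·9·242055 = 361643617; y_4 = 82·242055 + 9·2205226 = 39695544.
Step 3: Verify x_4² - 83·y_4² = 130786105716842689 - 130786105716842688 = 1 (should be 1). ✓

(x_1, y_1) = (82, 9); (x_4, y_4) = (361643617, 39695544).


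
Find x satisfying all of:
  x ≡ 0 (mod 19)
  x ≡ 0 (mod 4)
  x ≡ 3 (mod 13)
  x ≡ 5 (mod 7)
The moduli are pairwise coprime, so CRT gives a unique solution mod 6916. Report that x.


Product of moduli M = 19 · 4 · 13 · 7 = 6916.
Merge one congruence at a time:
  Start: x ≡ 0 (mod 19).
  Combine with x ≡ 0 (mod 4); new modulus lcm = 76.
    Write x = 0 + 19·t and substitute into x ≡ 0 (mod 4): 19·t ≡ 0 − 0 = 0 (mod 4).
    Reduce coefficients mod 4: 3·t ≡ 0 (mod 4).
    The inverse of 3 mod 4 is 3 (since 3·3 = 9 = 2·4 + 1), so t ≡ 3·0 = 0 ≡ 0 (mod 4).
    Then x = 0 + 19·0 = 0, valid modulo lcm(19, 4) = 76: x ≡ 0 (mod 76).
  Combine with x ≡ 3 (mod 13); new modulus lcm = 988.
    Write x = 0 + 76·t and substitute into x ≡ 3 (mod 13): 76·t ≡ 3 − 0 = 3 (mod 13).
    Reduce coefficients mod 13: 11·t ≡ 3 (mod 13).
    The inverse of 11 mod 13 is 6 (since 11·6 = 66 = 5·13 + 1), so t ≡ 6·3 = 18 ≡ 5 (mod 13).
    Then x = 0 + 76·5 = 380, valid modulo lcm(76, 13) = 988: x ≡ 380 (mod 988).
  Combine with x ≡ 5 (mod 7); new modulus lcm = 6916.
    Write x = 380 + 988·t and substitute into x ≡ 5 (mod 7): 988·t ≡ 5 − 380 = -375 (mod 7).
    Reduce coefficients mod 7: 1·t ≡ 3 (mod 7).
    So t ≡ 3 (mod 7).
    Then x = 380 + 988·3 = 3344, valid modulo lcm(988, 7) = 6916: x ≡ 3344 (mod 6916).
Verify against each original: 3344 mod 19 = 0, 3344 mod 4 = 0, 3344 mod 13 = 3, 3344 mod 7 = 5.

x ≡ 3344 (mod 6916).


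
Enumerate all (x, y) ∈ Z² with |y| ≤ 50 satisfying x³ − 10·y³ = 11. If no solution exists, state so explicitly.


The equation is x³ - 10y³ = 11. For fixed y, x³ = 10·y³ + 11, so a solution requires the RHS to be a perfect cube.
Strategy: iterate y from -50 to 50, compute RHS = 10·y³ + 11, and check whether it is a (positive or negative) perfect cube.
Check small values of y:
  y = 0: RHS = 11 is not a perfect cube.
  y = 1: RHS = 21 is not a perfect cube.
  y = -1: RHS = 1 = (1)³ ⇒ x = 1 works.
  y = 2: RHS = 91 is not a perfect cube.
  y = -2: RHS = -69 is not a perfect cube.
  y = 3: RHS = 281 is not a perfect cube.
  y = -3: RHS = -259 is not a perfect cube.
Continuing the search up to |y| = 50 finds no further solutions beyond those listed.
Collected solutions: (1, -1).

Solutions (with |y| ≤ 50): (1, -1).


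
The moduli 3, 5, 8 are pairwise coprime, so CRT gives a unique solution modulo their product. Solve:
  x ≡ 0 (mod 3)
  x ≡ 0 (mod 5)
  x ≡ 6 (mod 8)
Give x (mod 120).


Moduli 3, 5, 8 are pairwise coprime; by CRT there is a unique solution modulo M = 3 · 5 · 8 = 120.
Solve pairwise, accumulating the modulus:
  Start with x ≡ 0 (mod 3).
  Combine with x ≡ 0 (mod 5): since gcd(3, 5) = 1, we get a unique residue mod 15.
    Write x = 0 + 3·t and substitute into x ≡ 0 (mod 5): 3·t ≡ 0 − 0 = 0 (mod 5).
    The inverse of 3 mod 5 is 2 (since 3·2 = 6 = 1·5 + 1), so t ≡ 2·0 = 0 ≡ 0 (mod 5).
    Then x = 0 + 3·0 = 0, valid modulo lcm(3, 5) = 15: x ≡ 0 (mod 15).
  Combine with x ≡ 6 (mod 8): since gcd(15, 8) = 1, we get a unique residue mod 120.
    Write x = 0 + 15·t and substitute into x ≡ 6 (mod 8): 15·t ≡ 6 − 0 = 6 (mod 8).
    Reduce coefficients mod 8: 7·t ≡ 6 (mod 8).
    The inverse of 7 mod 8 is 7 (since 7·7 = 49 = 6·8 + 1), so t ≡ 7·6 = 42 ≡ 2 (mod 8).
    Then x = 0 + 15·2 = 30, valid modulo lcm(15, 8) = 120: x ≡ 30 (mod 120).
Verify: 30 mod 3 = 0 ✓, 30 mod 5 = 0 ✓, 30 mod 8 = 6 ✓.

x ≡ 30 (mod 120).


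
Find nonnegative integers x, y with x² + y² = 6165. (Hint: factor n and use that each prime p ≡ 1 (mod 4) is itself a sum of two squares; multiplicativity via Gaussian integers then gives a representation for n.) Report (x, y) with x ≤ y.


Step 1: Factor n = 6165 = 3^2 · 5 · 137.
Step 2: Check the mod-4 condition on each prime factor: 3 ≡ 3 (mod 4), exponent 2 (must be even); 5 ≡ 1 (mod 4), exponent 1; 137 ≡ 1 (mod 4), exponent 1.
All primes ≡ 3 (mod 4) appear to even exponent (or don't appear), so by the two-squares theorem n IS expressible as a sum of two squares.
Step 3: Build a representation. Group n = k² · m with k = 3 and m = 5 · 137 = 685 (a product of primes ≡ 1 (mod 4)); a representation of m scales to one of n via (k·x)² + (k·y)² = k²(x² + y²). Each prime p ≡ 1 (mod 4) is itself a sum of two squares; find a² by testing p − a² for a perfect square:
  5: 5 − 1² = 4 = 2² ⇒ 5 = 1² + 2².
  137: 137 − 1² = 136, 137 − 2² = 133, 137 − 3² = 128, 137 − 4² = 121 = 11² ⇒ 137 = 4² + 11².
  Combine using the Brahmagupta–Fibonacci identity (a² + b²)(c² + d²) = (ac − bd)² + (ad + bc)² = (ac + bd)² + (ad − bc)²:
  5 · 137 = 685: from (1² + 2²)(4² + 11²), take (1·4 − 2·11, 1·11 + 2·4) = (4 − 22, 11 + 8) = (-18, 19); dropping signs (only squares matter) gives (18, 19); check 18² + 19² = 324 + 361 = 685 ✓.
  Scale by k = 3: (3·18, 3·19) = (54, 57).
Step 4: Order so x ≤ y and verify: 54² + 57² = 2916 + 3249 = 6165 = n. ✓

n = 6165 = 54² + 57² (one valid representation with x ≤ y).


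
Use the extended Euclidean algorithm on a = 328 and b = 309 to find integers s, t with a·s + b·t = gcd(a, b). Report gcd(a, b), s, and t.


Euclidean algorithm on (328, 309) — divide until remainder is 0:
  328 = 1 · 309 + 19
  309 = 16 · 19 + 5
  19 = 3 · 5 + 4
  5 = 1 · 4 + 1
  4 = 4 · 1 + 0
gcd(328, 309) = 1.
Track Bezout coefficients alongside the remainders: start with r₀ = 328 = a·1 + b·0 (s = 1, t = 0) and r₁ = 309 = a·0 + b·1 (s = 0, t = 1); each new remainder r_{k+1} = r_{k-1} − q_k·r_k inherits s_{k+1} = s_{k-1} − q_k·s_k, t_{k+1} = t_{k-1} − q_k·t_k, so r_k = a·s_k + b·t_k at every step:
  q = 1: r = 19, s = 1 − 1·0 = 1, t = 0 − 1·1 = -1  (check: 328·1 + 309·(-1) = 19)
  q = 16: r = 5, s = 0 − 16·1 = -16, t = 1 − 16·(-1) = 17  (check: 328·(-16) + 309·17 = 5)
  q = 3: r = 4, s = 1 − 3·(-16) = 49, t = -1 − 3·17 = -52  (check: 328·49 + 309·(-52) = 4)
  q = 1: r = 1, s = -16 − 1·49 = -65, t = 17 − 1·(-52) = 69  (check: 328·(-65) + 309·69 = 1)
The row with r = 1 (the gcd) gives the Bezout coefficients s = -65, t = 69.
Result: 328 · (-65) + 309 · (69) = 1.

gcd(328, 309) = 1; s = -65, t = 69 (check: 328·(-65) + 309·69 = 1).


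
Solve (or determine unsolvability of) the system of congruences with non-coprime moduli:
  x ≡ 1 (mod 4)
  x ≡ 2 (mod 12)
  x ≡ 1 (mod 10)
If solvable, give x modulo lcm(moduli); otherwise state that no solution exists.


Moduli 4, 12, 10 are not pairwise coprime, so CRT works modulo lcm(m_i) when all pairwise compatibility conditions hold.
Pairwise compatibility: gcd(m_i, m_j) must divide a_i - a_j for every pair.
Merge one congruence at a time:
  Start: x ≡ 1 (mod 4).
  Combine with x ≡ 2 (mod 12): gcd(4, 12) = 4, and 2 - 1 = 1 is NOT divisible by 4.
    ⇒ system is inconsistent (no integer solution).

No solution (the system is inconsistent).


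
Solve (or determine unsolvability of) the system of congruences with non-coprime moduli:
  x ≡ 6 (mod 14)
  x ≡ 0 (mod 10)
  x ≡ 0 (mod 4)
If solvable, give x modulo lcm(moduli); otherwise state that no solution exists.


Moduli 14, 10, 4 are not pairwise coprime, so CRT works modulo lcm(m_i) when all pairwise compatibility conditions hold.
Pairwise compatibility: gcd(m_i, m_j) must divide a_i - a_j for every pair.
Merge one congruence at a time:
  Start: x ≡ 6 (mod 14).
  Combine with x ≡ 0 (mod 10): gcd(14, 10) = 2; 0 - 6 = -6, which IS divisible by 2, so compatible.
    Write x = 6 + 14·t and substitute into x ≡ 0 (mod 10): 14·t ≡ 0 − 6 = -6 (mod 10).
    Divide the congruence (and modulus) by g = 2: 7·t ≡ -3 (mod 5).
    Reduce coefficients mod 5: 2·t ≡ 2 (mod 5).
    The inverse of 2 mod 5 is 3 (since 2·3 = 6 = 1·5 + 1), so t ≡ 3·2 = 6 ≡ 1 (mod 5).
    Then x = 6 + 14·1 = 20, valid modulo lcm(14, 10) = 70: x ≡ 20 (mod 70).
  Combine with x ≡ 0 (mod 4): gcd(70, 4) = 2; 0 - 20 = -20, which IS divisible by 2, so compatible.
    Write x = 20 + 70·t and substitute into x ≡ 0 (mod 4): 70·t ≡ 0 − 20 = -20 (mod 4).
    Divide the congruence (and modulus) by g = 2: 35·t ≡ -10 (mod 2).
    Reduce coefficients mod 2: 1·t ≡ 0 (mod 2).
    So t ≡ 0 (mod 2).
    Then x = 20 + 70·0 = 20, valid modulo lcm(70, 4) = 140: x ≡ 20 (mod 140).
Verify: 20 mod 14 = 6, 20 mod 10 = 0, 20 mod 4 = 0.

x ≡ 20 (mod 140).


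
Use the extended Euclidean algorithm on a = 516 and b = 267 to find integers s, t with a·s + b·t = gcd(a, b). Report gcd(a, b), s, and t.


Euclidean algorithm on (516, 267) — divide until remainder is 0:
  516 = 1 · 267 + 249
  267 = 1 · 249 + 18
  249 = 13 · 18 + 15
  18 = 1 · 15 + 3
  15 = 5 · 3 + 0
gcd(516, 267) = 3.
Track Bezout coefficients alongside the remainders: start with r₀ = 516 = a·1 + b·0 (s = 1, t = 0) and r₁ = 267 = a·0 + b·1 (s = 0, t = 1); each new remainder r_{k+1} = r_{k-1} − q_k·r_k inherits s_{k+1} = s_{k-1} − q_k·s_k, t_{k+1} = t_{k-1} − q_k·t_k, so r_k = a·s_k + b·t_k at every step:
  q = 1: r = 249, s = 1 − 1·0 = 1, t = 0 − 1·1 = -1  (check: 516·1 + 267·(-1) = 249)
  q = 1: r = 18, s = 0 − 1·1 = -1, t = 1 − 1·(-1) = 2  (check: 516·(-1) + 267·2 = 18)
  q = 13: r = 15, s = 1 − 13·(-1) = 14, t = -1 − 13·2 = -27  (check: 516·14 + 267·(-27) = 15)
  q = 1: r = 3, s = -1 − 1·14 = -15, t = 2 − 1·(-27) = 29  (check: 516·(-15) + 267·29 = 3)
The row with r = 3 (the gcd) gives the Bezout coefficients s = -15, t = 29.
Result: 516 · (-15) + 267 · (29) = 3.

gcd(516, 267) = 3; s = -15, t = 29 (check: 516·(-15) + 267·29 = 3).


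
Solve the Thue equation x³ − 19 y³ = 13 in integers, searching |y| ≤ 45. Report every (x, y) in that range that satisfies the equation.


The equation is x³ - 19y³ = 13. For fixed y, x³ = 19·y³ + 13, so a solution requires the RHS to be a perfect cube.
Strategy: iterate y from -45 to 45, compute RHS = 19·y³ + 13, and check whether it is a (positive or negative) perfect cube.
Check small values of y:
  y = 0: RHS = 13 is not a perfect cube.
  y = 1: RHS = 32 is not a perfect cube.
  y = -1: RHS = -6 is not a perfect cube.
  y = 2: RHS = 165 is not a perfect cube.
  y = -2: RHS = -139 is not a perfect cube.
  y = 3: RHS = 526 is not a perfect cube.
  y = -3: RHS = -500 is not a perfect cube.
Continuing the search up to |y| = 45 finds no solutions either.
No (x, y) in the scanned range satisfies the equation.

No integer solutions with |y| ≤ 45.


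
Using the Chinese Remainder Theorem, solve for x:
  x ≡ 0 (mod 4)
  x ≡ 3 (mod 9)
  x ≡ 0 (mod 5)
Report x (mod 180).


Moduli 4, 9, 5 are pairwise coprime; by CRT there is a unique solution modulo M = 4 · 9 · 5 = 180.
Solve pairwise, accumulating the modulus:
  Start with x ≡ 0 (mod 4).
  Combine with x ≡ 3 (mod 9): since gcd(4, 9) = 1, we get a unique residue mod 36.
    Write x = 0 + 4·t and substitute into x ≡ 3 (mod 9): 4·t ≡ 3 − 0 = 3 (mod 9).
    The inverse of 4 mod 9 is 7 (since 4·7 = 28 = 3·9 + 1), so t ≡ 7·3 = 21 ≡ 3 (mod 9).
    Then x = 0 + 4·3 = 12, valid modulo lcm(4, 9) = 36: x ≡ 12 (mod 36).
  Combine with x ≡ 0 (mod 5): since gcd(36, 5) = 1, we get a unique residue mod 180.
    Write x = 12 + 36·t and substitute into x ≡ 0 (mod 5): 36·t ≡ 0 − 12 = -12 (mod 5).
    Reduce coefficients mod 5: 1·t ≡ 3 (mod 5).
    So t ≡ 3 (mod 5).
    Then x = 12 + 36·3 = 120, valid modulo lcm(36, 5) = 180: x ≡ 120 (mod 180).
Verify: 120 mod 4 = 0 ✓, 120 mod 9 = 3 ✓, 120 mod 5 = 0 ✓.

x ≡ 120 (mod 180).


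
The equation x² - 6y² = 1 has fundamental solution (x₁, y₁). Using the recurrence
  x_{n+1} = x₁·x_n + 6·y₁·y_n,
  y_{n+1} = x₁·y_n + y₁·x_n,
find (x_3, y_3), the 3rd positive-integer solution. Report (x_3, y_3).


Step 1: Find the fundamental solution (x₁, y₁) of x² - 6y² = 1.
  Expand √6 as a continued fraction. a₀ = ⌊√6⌋ = 2; iterate m_{k+1} = d_k·a_k − m_k, d_{k+1} = (6 − m_{k+1}²)/d_k, a_{k+1} = ⌊(a₀ + m_{k+1})/d_{k+1}⌋ (starting m₀ = 0, d₀ = 1), with convergents p_k = a_k·p_{k-1} + p_{k-2}, q_k = a_k·q_{k-1} + q_{k-2} (p₋₁ = 1, q₋₁ = 0):
  k = 0: a₀ = 2; p₀/q₀ = 2/1; p₀² − 6·q₀² = 4 − 6 = -2.
  k = 1: m = 2, d = 2, a = ⌊(2 + 2)/2⌋ = 2; p/q = (2·2 + 1)/(2·1 + 0) = 5/2; p² − 6·q² = 25 − 24 = 1.
  The first convergent with p² − 6·q² = 1 gives the fundamental solution (x₁, y₁) = (5, 2).
Step 2: Apply the recurrence (x_{n+1}, y_{n+1}) = (x₁x_n + 6y₁y_n, x₁y_n + y₁x_n) repeatedly.
  From (x_1, y_1) = (5, 2): x_2 = 5·5 + 6·2·2 = 49; y_2 = 5·2 + 2·5 = 20.
  From (x_2, y_2) = (49, 20): x_3 = 5·49 + 6·2·20 = 485; y_3 = 5·20 + 2·49 = 198.
Step 3: Verify x_3² - 6·y_3² = 235225 - 235224 = 1 (should be 1). ✓

(x_1, y_1) = (5, 2); (x_3, y_3) = (485, 198).


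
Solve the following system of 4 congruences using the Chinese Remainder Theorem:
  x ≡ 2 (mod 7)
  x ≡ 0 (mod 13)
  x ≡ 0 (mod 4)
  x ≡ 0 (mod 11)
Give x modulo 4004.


Product of moduli M = 7 · 13 · 4 · 11 = 4004.
Merge one congruence at a time:
  Start: x ≡ 2 (mod 7).
  Combine with x ≡ 0 (mod 13); new modulus lcm = 91.
    Write x = 2 + 7·t and substitute into x ≡ 0 (mod 13): 7·t ≡ 0 − 2 = -2 (mod 13).
    Reduce coefficients mod 13: 7·t ≡ 11 (mod 13).
    The inverse of 7 mod 13 is 2 (since 7·2 = 14 = 1·13 + 1), so t ≡ 2·11 = 22 ≡ 9 (mod 13).
    Then x = 2 + 7·9 = 65, valid modulo lcm(7, 13) = 91: x ≡ 65 (mod 91).
  Combine with x ≡ 0 (mod 4); new modulus lcm = 364.
    Write x = 65 + 91·t and substitute into x ≡ 0 (mod 4): 91·t ≡ 0 − 65 = -65 (mod 4).
    Reduce coefficients mod 4: 3·t ≡ 3 (mod 4).
    The inverse of 3 mod 4 is 3 (since 3·3 = 9 = 2·4 + 1), so t ≡ 3·3 = 9 ≡ 1 (mod 4).
    Then x = 65 + 91·1 = 156, valid modulo lcm(91, 4) = 364: x ≡ 156 (mod 364).
  Combine with x ≡ 0 (mod 11); new modulus lcm = 4004.
    Write x = 156 + 364·t and substitute into x ≡ 0 (mod 11): 364·t ≡ 0 − 156 = -156 (mod 11).
    Reduce coefficients mod 11: 1·t ≡ 9 (mod 11).
    So t ≡ 9 (mod 11).
    Then x = 156 + 364·9 = 3432, valid modulo lcm(364, 11) = 4004: x ≡ 3432 (mod 4004).
Verify against each original: 3432 mod 7 = 2, 3432 mod 13 = 0, 3432 mod 4 = 0, 3432 mod 11 = 0.

x ≡ 3432 (mod 4004).


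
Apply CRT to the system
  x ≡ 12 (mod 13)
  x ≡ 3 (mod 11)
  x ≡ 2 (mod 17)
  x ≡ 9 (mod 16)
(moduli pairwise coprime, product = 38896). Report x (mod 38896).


Product of moduli M = 13 · 11 · 17 · 16 = 38896.
Merge one congruence at a time:
  Start: x ≡ 12 (mod 13).
  Combine with x ≡ 3 (mod 11); new modulus lcm = 143.
    Write x = 12 + 13·t and substitute into x ≡ 3 (mod 11): 13·t ≡ 3 − 12 = -9 (mod 11).
    Reduce coefficients mod 11: 2·t ≡ 2 (mod 11).
    The inverse of 2 mod 11 is 6 (since 2·6 = 12 = 1·11 + 1), so t ≡ 6·2 = 12 ≡ 1 (mod 11).
    Then x = 12 + 13·1 = 25, valid modulo lcm(13, 11) = 143: x ≡ 25 (mod 143).
  Combine with x ≡ 2 (mod 17); new modulus lcm = 2431.
    Write x = 25 + 143·t and substitute into x ≡ 2 (mod 17): 143·t ≡ 2 − 25 = -23 (mod 17).
    Reduce coefficients mod 17: 7·t ≡ 11 (mod 17).
    The inverse of 7 mod 17 is 5 (since 7·5 = 35 = 2·17 + 1), so t ≡ 5·11 = 55 ≡ 4 (mod 17).
    Then x = 25 + 143·4 = 597, valid modulo lcm(143, 17) = 2431: x ≡ 597 (mod 2431).
  Combine with x ≡ 9 (mod 16); new modulus lcm = 38896.
    Write x = 597 + 2431·t and substitute into x ≡ 9 (mod 16): 2431·t ≡ 9 − 597 = -588 (mod 16).
    Reduce coefficients mod 16: 15·t ≡ 4 (mod 16).
    The inverse of 15 mod 16 is 15 (since 15·15 = 225 = 14·16 + 1), so t ≡ 15·4 = 60 ≡ 12 (mod 16).
    Then x = 597 + 2431·12 = 29769, valid modulo lcm(2431, 16) = 38896: x ≡ 29769 (mod 38896).
Verify against each original: 29769 mod 13 = 12, 29769 mod 11 = 3, 29769 mod 17 = 2, 29769 mod 16 = 9.

x ≡ 29769 (mod 38896).


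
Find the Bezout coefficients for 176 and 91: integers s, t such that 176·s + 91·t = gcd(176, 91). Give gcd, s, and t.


Euclidean algorithm on (176, 91) — divide until remainder is 0:
  176 = 1 · 91 + 85
  91 = 1 · 85 + 6
  85 = 14 · 6 + 1
  6 = 6 · 1 + 0
gcd(176, 91) = 1.
Track Bezout coefficients alongside the remainders: start with r₀ = 176 = a·1 + b·0 (s = 1, t = 0) and r₁ = 91 = a·0 + b·1 (s = 0, t = 1); each new remainder r_{k+1} = r_{k-1} − q_k·r_k inherits s_{k+1} = s_{k-1} − q_k·s_k, t_{k+1} = t_{k-1} − q_k·t_k, so r_k = a·s_k + b·t_k at every step:
  q = 1: r = 85, s = 1 − 1·0 = 1, t = 0 − 1·1 = -1  (check: 176·1 + 91·(-1) = 85)
  q = 1: r = 6, s = 0 − 1·1 = -1, t = 1 − 1·(-1) = 2  (check: 176·(-1) + 91·2 = 6)
  q = 14: r = 1, s = 1 − 14·(-1) = 15, t = -1 − 14·2 = -29  (check: 176·15 + 91·(-29) = 1)
The row with r = 1 (the gcd) gives the Bezout coefficients s = 15, t = -29.
Result: 176 · (15) + 91 · (-29) = 1.

gcd(176, 91) = 1; s = 15, t = -29 (check: 176·15 + 91·(-29) = 1).


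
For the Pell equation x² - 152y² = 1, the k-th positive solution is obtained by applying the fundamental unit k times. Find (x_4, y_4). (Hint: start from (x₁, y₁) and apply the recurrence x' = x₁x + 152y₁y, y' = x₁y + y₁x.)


Step 1: Find the fundamental solution (x₁, y₁) of x² - 152y² = 1.
  Expand √152 as a continued fraction. a₀ = ⌊√152⌋ = 12; iterate m_{k+1} = d_k·a_k − m_k, d_{k+1} = (152 − m_{k+1}²)/d_k, a_{k+1} = ⌊(a₀ + m_{k+1})/d_{k+1}⌋ (starting m₀ = 0, d₀ = 1), with convergents p_k = a_k·p_{k-1} + p_{k-2}, q_k = a_k·q_{k-1} + q_{k-2} (p₋₁ = 1, q₋₁ = 0):
  k = 0: a₀ = 12; p₀/q₀ = 12/1; p₀² − 152·q₀² = 144 − 152 = -8.
  k = 1: m = 12, d = 8, a = ⌊(12 + 12)/8⌋ = 3; p/q = (3·12 + 1)/(3·1 + 0) = 37/3; p² − 152·q² = 1369 − 1368 = 1.
  The first convergent with p² − 152·q² = 1 gives the fundamental solution (x₁, y₁) = (37, 3).
Step 2: Apply the recurrence (x_{n+1}, y_{n+1}) = (x₁x_n + 152y₁y_n, x₁y_n + y₁x_n) repeatedly.
  From (x_1, y_1) = (37, 3): x_2 = 37·37 + 152·3·3 = 2737; y_2 = 37·3 + 3·37 = 222.
  From (x_2, y_2) = (2737, 222): x_3 = 37·2737 + 152·3·222 = 202501; y_3 = 37·222 + 3·2737 = 16425.
  From (x_3, y_3) = (202501, 16425): x_4 = 37·202501 + 152·3·16425 = 14982337; y_4 = 37·16425 + 3·202501 = 1215228.
Step 3: Verify x_4² - 152·y_4² = 224470421981569 - 224470421981568 = 1 (should be 1). ✓

(x_1, y_1) = (37, 3); (x_4, y_4) = (14982337, 1215228).


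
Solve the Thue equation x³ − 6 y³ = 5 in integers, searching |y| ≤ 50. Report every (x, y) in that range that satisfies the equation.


The equation is x³ - 6y³ = 5. For fixed y, x³ = 6·y³ + 5, so a solution requires the RHS to be a perfect cube.
Strategy: iterate y from -50 to 50, compute RHS = 6·y³ + 5, and check whether it is a (positive or negative) perfect cube.
Check small values of y:
  y = 0: RHS = 5 is not a perfect cube.
  y = 1: RHS = 11 is not a perfect cube.
  y = -1: RHS = -1 = (-1)³ ⇒ x = -1 works.
  y = 2: RHS = 53 is not a perfect cube.
  y = -2: RHS = -43 is not a perfect cube.
  y = 3: RHS = 167 is not a perfect cube.
  y = -3: RHS = -157 is not a perfect cube.
Continuing the search up to |y| = 50 finds no further solutions beyond those listed.
Collected solutions: (-1, -1).

Solutions (with |y| ≤ 50): (-1, -1).


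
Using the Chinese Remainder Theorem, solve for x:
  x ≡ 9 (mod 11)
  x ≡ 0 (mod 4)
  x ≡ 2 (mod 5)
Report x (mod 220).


Moduli 11, 4, 5 are pairwise coprime; by CRT there is a unique solution modulo M = 11 · 4 · 5 = 220.
Solve pairwise, accumulating the modulus:
  Start with x ≡ 9 (mod 11).
  Combine with x ≡ 0 (mod 4): since gcd(11, 4) = 1, we get a unique residue mod 44.
    Write x = 9 + 11·t and substitute into x ≡ 0 (mod 4): 11·t ≡ 0 − 9 = -9 (mod 4).
    Reduce coefficients mod 4: 3·t ≡ 3 (mod 4).
    The inverse of 3 mod 4 is 3 (since 3·3 = 9 = 2·4 + 1), so t ≡ 3·3 = 9 ≡ 1 (mod 4).
    Then x = 9 + 11·1 = 20, valid modulo lcm(11, 4) = 44: x ≡ 20 (mod 44).
  Combine with x ≡ 2 (mod 5): since gcd(44, 5) = 1, we get a unique residue mod 220.
    Write x = 20 + 44·t and substitute into x ≡ 2 (mod 5): 44·t ≡ 2 − 20 = -18 (mod 5).
    Reduce coefficients mod 5: 4·t ≡ 2 (mod 5).
    The inverse of 4 mod 5 is 4 (since 4·4 = 16 = 3·5 + 1), so t ≡ 4·2 = 8 ≡ 3 (mod 5).
    Then x = 20 + 44·3 = 152, valid modulo lcm(44, 5) = 220: x ≡ 152 (mod 220).
Verify: 152 mod 11 = 9 ✓, 152 mod 4 = 0 ✓, 152 mod 5 = 2 ✓.

x ≡ 152 (mod 220).
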